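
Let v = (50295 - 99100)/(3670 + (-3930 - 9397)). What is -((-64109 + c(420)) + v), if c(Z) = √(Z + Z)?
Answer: 619051808/9657 - 2*√210 ≈ 64075.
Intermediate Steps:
c(Z) = √2*√Z (c(Z) = √(2*Z) = √2*√Z)
v = 48805/9657 (v = -48805/(3670 - 13327) = -48805/(-9657) = -48805*(-1/9657) = 48805/9657 ≈ 5.0538)
-((-64109 + c(420)) + v) = -((-64109 + √2*√420) + 48805/9657) = -((-64109 + √2*(2*√105)) + 48805/9657) = -((-64109 + 2*√210) + 48805/9657) = -(-619051808/9657 + 2*√210) = 619051808/9657 - 2*√210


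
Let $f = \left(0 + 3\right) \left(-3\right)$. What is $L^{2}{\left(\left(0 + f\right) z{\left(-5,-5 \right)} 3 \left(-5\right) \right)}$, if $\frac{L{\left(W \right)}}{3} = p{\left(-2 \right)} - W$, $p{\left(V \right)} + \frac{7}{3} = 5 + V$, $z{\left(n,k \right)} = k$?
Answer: $4108729$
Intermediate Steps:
$f = -9$ ($f = 3 \left(-3\right) = -9$)
$p{\left(V \right)} = \frac{8}{3} + V$ ($p{\left(V \right)} = - \frac{7}{3} + \left(5 + V\right) = \frac{8}{3} + V$)
$L{\left(W \right)} = 2 - 3 W$ ($L{\left(W \right)} = 3 \left(\left(\frac{8}{3} - 2\right) - W\right) = 3 \left(\frac{2}{3} - W\right) = 2 - 3 W$)
$L^{2}{\left(\left(0 + f\right) z{\left(-5,-5 \right)} 3 \left(-5\right) \right)} = \left(2 - 3 \left(0 - 9\right) \left(-5\right) 3 \left(-5\right)\right)^{2} = \left(2 - 3 \left(-9\right) \left(-5\right) 3 \left(-5\right)\right)^{2} = \left(2 - 3 \cdot 45 \cdot 3 \left(-5\right)\right)^{2} = \left(2 - 3 \cdot 135 \left(-5\right)\right)^{2} = \left(2 - -2025\right)^{2} = \left(2 + 2025\right)^{2} = 2027^{2} = 4108729$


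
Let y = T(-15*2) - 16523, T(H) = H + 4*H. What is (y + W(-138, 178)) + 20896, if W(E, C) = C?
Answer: 4401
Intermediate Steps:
T(H) = 5*H
y = -16673 (y = 5*(-15*2) - 16523 = 5*(-30) - 16523 = -150 - 16523 = -16673)
(y + W(-138, 178)) + 20896 = (-16673 + 178) + 20896 = -16495 + 20896 = 4401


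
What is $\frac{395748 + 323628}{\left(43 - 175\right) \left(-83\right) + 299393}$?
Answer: $\frac{719376}{310349} \approx 2.318$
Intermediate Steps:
$\frac{395748 + 323628}{\left(43 - 175\right) \left(-83\right) + 299393} = \frac{719376}{\left(-132\right) \left(-83\right) + 299393} = \frac{719376}{10956 + 299393} = \frac{719376}{310349}$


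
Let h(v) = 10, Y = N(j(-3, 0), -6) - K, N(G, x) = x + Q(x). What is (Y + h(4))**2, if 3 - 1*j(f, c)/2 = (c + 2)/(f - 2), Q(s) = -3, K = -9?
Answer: 100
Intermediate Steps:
j(f, c) = 6 - 2*(2 + c)/(-2 + f) (j(f, c) = 6 - 2*(c + 2)/(f - 2) = 6 - 2*(2 + c)/(-2 + f))
N(G, x) = -3 + x (N(G, x) = x - 3 = -3 + x)
Y = 0 (Y = (-3 - 6) - 1*(-9) = -9 + 9 = 0)
(Y + h(4))**2 = (0 + 10)**2 = 10**2 = 100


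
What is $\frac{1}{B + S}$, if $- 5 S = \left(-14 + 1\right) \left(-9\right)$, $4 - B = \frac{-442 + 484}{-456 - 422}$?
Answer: $- \frac{2195}{42478} \approx -0.051674$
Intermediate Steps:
$B = \frac{1777}{439}$ ($B = 4 - \frac{-442 + 484}{-456 - 422} = 4 - \frac{42}{-878} = 4 - 42 \left(- \frac{1}{878}\right) = 4 - - \frac{21}{439} = 4 + \frac{21}{439} = \frac{1777}{439} \approx 4.0478$)
$S = - \frac{117}{5}$ ($S = - \frac{\left(-14 + 1\right) \left(-9\right)}{5} = - \frac{\left(-13\right) \left(-9\right)}{5} = \left(- \frac{1}{5}\right) 117 = - \frac{117}{5} \approx -23.4$)
$\frac{1}{B + S} = \frac{1}{\frac{1777}{439} - \frac{117}{5}} = \frac{1}{- \frac{42478}{2195}} = - \frac{2195}{42478}$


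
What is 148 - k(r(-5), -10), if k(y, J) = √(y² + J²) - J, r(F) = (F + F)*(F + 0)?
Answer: 138 - 10*√26 ≈ 87.010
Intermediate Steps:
r(F) = 2*F² (r(F) = (2*F)*F = 2*F²)
k(y, J) = √(J² + y²) - J
148 - k(r(-5), -10) = 148 - (√((-10)² + (2*(-5)²)²) - 1*(-10)) = 148 - (√(100 + (2*25)²) + 10) = 148 - (√(100 + 50²) + 10) = 148 - (√(100 + 2500) + 10) = 148 - (√2600 + 10) = 148 - (10*√26 + 10) = 148 - (10 + 10*√26) = 148 + (-10 - 10*√26) = 138 - 10*√26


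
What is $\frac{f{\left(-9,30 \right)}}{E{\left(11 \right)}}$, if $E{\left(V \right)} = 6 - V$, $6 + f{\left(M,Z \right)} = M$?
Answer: $3$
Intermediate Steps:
$f{\left(M,Z \right)} = -6 + M$
$\frac{f{\left(-9,30 \right)}}{E{\left(11 \right)}} = \frac{-6 - 9}{6 - 11} = - \frac{15}{6 - 11} = - \frac{15}{-5} = \left(-15\right) \left(- \frac{1}{5}\right) = 3$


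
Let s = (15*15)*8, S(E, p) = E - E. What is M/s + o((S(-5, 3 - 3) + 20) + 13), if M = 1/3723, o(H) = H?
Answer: 221146201/6701400 ≈ 33.000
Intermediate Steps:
S(E, p) = 0
s = 1800 (s = 225*8 = 1800)
M = 1/3723 ≈ 0.00026860
M/s + o((S(-5, 3 - 3) + 20) + 13) = (1/3723)/1800 + ((0 + 20) + 13) = (1/3723)*(1/1800) + (20 + 13) = 1/6701400 + 33 = 221146201/6701400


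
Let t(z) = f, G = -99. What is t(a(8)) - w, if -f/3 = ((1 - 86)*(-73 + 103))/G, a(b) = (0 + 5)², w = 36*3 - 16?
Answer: -1862/11 ≈ -169.27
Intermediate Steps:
w = 92 (w = 108 - 16 = 92)
a(b) = 25 (a(b) = 5² = 25)
f = -850/11 (f = -3*(1 - 86)*(-73 + 103)/(-99) = -3*(-85*30)*(-1)/99 = -(-7650)*(-1)/99 = -3*850/33 = -850/11 ≈ -77.273)
t(z) = -850/11
t(a(8)) - w = -850/11 - 1*92 = -850/11 - 92 = -1862/11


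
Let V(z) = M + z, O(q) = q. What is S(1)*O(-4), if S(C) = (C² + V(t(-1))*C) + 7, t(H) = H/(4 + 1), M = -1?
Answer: -136/5 ≈ -27.200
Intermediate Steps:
t(H) = H/5
V(z) = -1 + z
S(C) = 7 + C² - 6*C/5 (S(C) = (C² + (-1 + (⅕)*(-1))*C) + 7 = (C² + (-1 - ⅕)*C) + 7 = (C² - 6*C/5) + 7 = 7 + C² - 6*C/5)
S(1)*O(-4) = (7 + 1² - 6/5*1)*(-4) = (7 + 1 - 6/5)*(-4) = (34/5)*(-4) = -136/5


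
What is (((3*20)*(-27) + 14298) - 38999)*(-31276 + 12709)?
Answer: 488702007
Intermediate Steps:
(((3*20)*(-27) + 14298) - 38999)*(-31276 + 12709) = ((60*(-27) + 14298) - 38999)*(-18567) = ((-1620 + 14298) - 38999)*(-18567) = (12678 - 38999)*(-18567) = -26321*(-18567) = 488702007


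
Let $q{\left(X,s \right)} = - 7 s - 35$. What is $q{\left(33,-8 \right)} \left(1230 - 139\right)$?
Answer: $22911$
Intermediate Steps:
$q{\left(X,s \right)} = -35 - 7 s$
$q{\left(33,-8 \right)} \left(1230 - 139\right) = \left(-35 - -56\right) \left(1230 - 139\right) = \left(-35 + 56\right) 1091 = 21 \cdot 1091 = 22911$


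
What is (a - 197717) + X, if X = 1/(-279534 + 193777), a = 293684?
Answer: 8229842018/85757 ≈ 95967.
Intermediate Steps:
X = -1/85757 (X = 1/(-85757) = -1/85757 ≈ -1.1661e-5)
(a - 197717) + X = (293684 - 197717) - 1/85757 = 95967 - 1/85757 = 8229842018/85757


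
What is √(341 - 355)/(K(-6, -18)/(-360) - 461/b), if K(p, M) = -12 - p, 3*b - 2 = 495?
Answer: -29820*I*√14/82483 ≈ -1.3527*I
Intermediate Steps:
b = 497/3 (b = ⅔ + (⅓)*495 = ⅔ + 165 = 497/3 ≈ 165.67)
√(341 - 355)/(K(-6, -18)/(-360) - 461/b) = √(341 - 355)/((-12 - 1*(-6))/(-360) - 461/497/3) = √(-14)/((-12 + 6)*(-1/360) - 461*3/497) = (I*√14)/(-6*(-1/360) - 1383/497) = (I*√14)/(1/60 - 1383/497) = (I*√14)/(-82483/29820) = (I*√14)*(-29820/82483) = -29820*I*√14/82483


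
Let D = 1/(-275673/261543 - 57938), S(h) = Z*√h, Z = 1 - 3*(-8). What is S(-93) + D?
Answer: -87181/5051184669 + 25*I*√93 ≈ -1.726e-5 + 241.09*I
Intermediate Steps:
Z = 25 (Z = 1 + 24 = 25)
S(h) = 25*√h
D = -87181/5051184669 (D = 1/(-275673*1/261543 - 57938) = 1/(-91891/87181 - 57938) = 1/(-5051184669/87181) = -87181/5051184669 ≈ -1.7260e-5)
S(-93) + D = 25*√(-93) - 87181/5051184669 = 25*(I*√93) - 87181/5051184669 = 25*I*√93 - 87181/5051184669 = -87181/5051184669 + 25*I*√93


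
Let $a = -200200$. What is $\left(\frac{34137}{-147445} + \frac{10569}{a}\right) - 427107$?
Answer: $- \frac{193962487290717}{454130600} \approx -4.2711 \cdot 10^{5}$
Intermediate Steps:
$\left(\frac{34137}{-147445} + \frac{10569}{a}\right) - 427107 = \left(\frac{34137}{-147445} + \frac{10569}{-200200}\right) - 427107 = \left(34137 \left(- \frac{1}{147445}\right) + 10569 \left(- \frac{1}{200200}\right)\right) - 427107 = \left(- \frac{34137}{147445} - \frac{813}{15400}\right) - 427107 = - \frac{129116517}{454130600} - 427107 = - \frac{193962487290717}{454130600}$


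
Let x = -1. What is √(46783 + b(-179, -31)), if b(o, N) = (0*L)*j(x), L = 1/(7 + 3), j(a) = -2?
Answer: √46783 ≈ 216.29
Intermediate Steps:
L = ⅒ (L = 1/10 = ⅒ ≈ 0.10000)
b(o, N) = 0 (b(o, N) = (0*(⅒))*(-2) = 0*(-2) = 0)
√(46783 + b(-179, -31)) = √(46783 + 0) = √46783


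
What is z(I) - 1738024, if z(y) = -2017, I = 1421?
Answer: -1740041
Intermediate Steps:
z(I) - 1738024 = -2017 - 1738024 = -1740041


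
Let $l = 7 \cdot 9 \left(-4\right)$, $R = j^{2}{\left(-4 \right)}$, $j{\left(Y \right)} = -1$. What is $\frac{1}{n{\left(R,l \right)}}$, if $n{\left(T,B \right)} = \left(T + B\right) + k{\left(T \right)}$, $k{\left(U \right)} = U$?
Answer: $- \frac{1}{250} \approx -0.004$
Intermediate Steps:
$R = 1$ ($R = \left(-1\right)^{2} = 1$)
$l = -252$ ($l = 63 \left(-4\right) = -252$)
$n{\left(T,B \right)} = B + 2 T$ ($n{\left(T,B \right)} = \left(T + B\right) + T = \left(B + T\right) + T = B + 2 T$)
$\frac{1}{n{\left(R,l \right)}} = \frac{1}{-252 + 2 \cdot 1} = \frac{1}{-252 + 2} = \frac{1}{-250} = - \frac{1}{250}$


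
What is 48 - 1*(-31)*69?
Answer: 2187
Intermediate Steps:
48 - 1*(-31)*69 = 48 + 31*69 = 48 + 2139 = 2187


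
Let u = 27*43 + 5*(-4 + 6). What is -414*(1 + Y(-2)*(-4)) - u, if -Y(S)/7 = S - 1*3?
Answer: 56375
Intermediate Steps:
Y(S) = 21 - 7*S (Y(S) = -7*(S - 1*3) = -7*(S - 3) = -7*(-3 + S) = 21 - 7*S)
u = 1171 (u = 1161 + 5*2 = 1161 + 10 = 1171)
-414*(1 + Y(-2)*(-4)) - u = -414*(1 + (21 - 7*(-2))*(-4)) - 1*1171 = -414*(1 + (21 + 14)*(-4)) - 1171 = -414*(1 + 35*(-4)) - 1171 = -414*(1 - 140) - 1171 = -414*(-139) - 1171 = 57546 - 1171 = 56375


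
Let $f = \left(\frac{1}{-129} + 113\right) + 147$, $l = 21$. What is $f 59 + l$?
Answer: $\frac{1981510}{129} \approx 15361.0$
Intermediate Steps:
$f = \frac{33539}{129}$ ($f = \left(- \frac{1}{129} + 113\right) + 147 = \frac{14576}{129} + 147 = \frac{33539}{129} \approx 259.99$)
$f 59 + l = \frac{33539}{129} \cdot 59 + 21 = \frac{1978801}{129} + 21 = \frac{1981510}{129}$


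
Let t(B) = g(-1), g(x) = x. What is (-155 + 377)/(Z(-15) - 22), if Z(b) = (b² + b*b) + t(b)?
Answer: 222/427 ≈ 0.51991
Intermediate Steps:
t(B) = -1
Z(b) = -1 + 2*b² (Z(b) = (b² + b*b) - 1 = (b² + b²) - 1 = 2*b² - 1 = -1 + 2*b²)
(-155 + 377)/(Z(-15) - 22) = (-155 + 377)/((-1 + 2*(-15)²) - 22) = 222/((-1 + 2*225) - 22) = 222/((-1 + 450) - 22) = 222/(449 - 22) = 222/427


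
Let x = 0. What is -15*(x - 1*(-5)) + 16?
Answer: -59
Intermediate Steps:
-15*(x - 1*(-5)) + 16 = -15*(0 - 1*(-5)) + 16 = -15*(0 + 5) + 16 = -15*5 + 16 = -75 + 16 = -59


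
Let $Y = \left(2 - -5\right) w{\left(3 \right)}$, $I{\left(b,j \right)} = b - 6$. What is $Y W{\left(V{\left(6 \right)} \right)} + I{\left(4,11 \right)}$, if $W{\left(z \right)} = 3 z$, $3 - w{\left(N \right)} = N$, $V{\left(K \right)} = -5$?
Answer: $-2$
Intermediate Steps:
$w{\left(N \right)} = 3 - N$
$I{\left(b,j \right)} = -6 + b$
$Y = 0$ ($Y = \left(2 - -5\right) \left(3 - 3\right) = \left(2 + 5\right) \left(3 - 3\right) = 7 \cdot 0 = 0$)
$Y W{\left(V{\left(6 \right)} \right)} + I{\left(4,11 \right)} = 0 \cdot 3 \left(-5\right) + \left(-6 + 4\right) = 0 \left(-15\right) - 2 = 0 - 2 = -2$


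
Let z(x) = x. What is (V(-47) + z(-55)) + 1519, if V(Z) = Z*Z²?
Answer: -102359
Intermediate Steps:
V(Z) = Z³
(V(-47) + z(-55)) + 1519 = ((-47)³ - 55) + 1519 = (-103823 - 55) + 1519 = -103878 + 1519 = -102359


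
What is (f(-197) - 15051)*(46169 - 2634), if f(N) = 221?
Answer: -645624050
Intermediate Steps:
(f(-197) - 15051)*(46169 - 2634) = (221 - 15051)*(46169 - 2634) = -14830*43535 = -645624050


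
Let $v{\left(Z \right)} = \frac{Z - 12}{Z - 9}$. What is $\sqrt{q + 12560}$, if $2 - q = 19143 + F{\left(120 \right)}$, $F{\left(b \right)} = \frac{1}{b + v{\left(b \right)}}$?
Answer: $\frac{i \sqrt{32961927567}}{2238} \approx 81.123 i$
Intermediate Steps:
$v{\left(Z \right)} = \frac{-12 + Z}{-9 + Z}$
$F{\left(b \right)} = \frac{1}{b + \frac{-12 + b}{-9 + b}}$
$q = - \frac{85675153}{4476}$ ($q = 2 - \left(19143 + \frac{-9 + 120}{-12 + 120 + 120 \left(-9 + 120\right)}\right) = 2 - \left(19143 + \frac{1}{-12 + 120 + 120 \cdot 111} \cdot 111\right) = 2 - \left(19143 + \frac{1}{-12 + 120 + 13320} \cdot 111\right) = 2 - \left(19143 + \frac{1}{13428} \cdot 111\right) = 2 - \left(19143 + \frac{37}{4476}\right) = 2 - \frac{85684105}{4476} = - \frac{85675153}{4476} \approx -19141.0$)
$\sqrt{q + 12560} = \sqrt{- \frac{85675153}{4476} + 12560} = \sqrt{- \frac{29456593}{4476}} = \frac{i \sqrt{32961927567}}{2238}$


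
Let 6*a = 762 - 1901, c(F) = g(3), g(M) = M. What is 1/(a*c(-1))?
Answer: -2/1139 ≈ -0.0017559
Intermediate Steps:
c(F) = 3
a = -1139/6 (a = (762 - 1901)/6 = (⅙)*(-1139) = -1139/6 ≈ -189.83)
1/(a*c(-1)) = 1/(-1139/6*3) = 1/(-1139/2) = -2/1139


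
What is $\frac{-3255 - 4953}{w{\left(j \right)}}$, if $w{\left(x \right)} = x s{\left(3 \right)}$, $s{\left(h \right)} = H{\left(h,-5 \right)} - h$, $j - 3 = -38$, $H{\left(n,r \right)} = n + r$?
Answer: $- \frac{8208}{175} \approx -46.903$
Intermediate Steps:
$j = -35$ ($j = 3 - 38 = -35$)
$s{\left(h \right)} = -5$ ($s{\left(h \right)} = \left(h - 5\right) - h = \left(-5 + h\right) - h = -5$)
$w{\left(x \right)} = - 5 x$ ($w{\left(x \right)} = x \left(-5\right) = - 5 x$)
$\frac{-3255 - 4953}{w{\left(j \right)}} = \frac{-3255 - 4953}{\left(-5\right) \left(-35\right)} = \frac{-3255 - 4953}{175} = \left(-8208\right) \frac{1}{175} = - \frac{8208}{175}$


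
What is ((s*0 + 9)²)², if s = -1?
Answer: 6561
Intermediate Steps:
((s*0 + 9)²)² = ((-1*0 + 9)²)² = ((0 + 9)²)² = (9²)² = 81² = 6561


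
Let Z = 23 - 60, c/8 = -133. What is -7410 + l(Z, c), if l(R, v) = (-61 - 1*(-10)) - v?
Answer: -6397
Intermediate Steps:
c = -1064 (c = 8*(-133) = -1064)
Z = -37
l(R, v) = -51 - v (l(R, v) = (-61 + 10) - v = -51 - v)
-7410 + l(Z, c) = -7410 + (-51 - 1*(-1064)) = -7410 + (-51 + 1064) = -7410 + 1013 = -6397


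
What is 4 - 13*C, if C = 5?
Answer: -61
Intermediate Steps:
4 - 13*C = 4 - 13*5 = 4 - 65 = -61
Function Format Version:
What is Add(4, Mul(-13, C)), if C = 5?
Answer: -61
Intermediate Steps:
Add(4, Mul(-13, C)) = Add(4, Mul(-13, 5)) = Add(4, -65) = -61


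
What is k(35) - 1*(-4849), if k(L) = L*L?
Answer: 6074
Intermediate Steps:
k(L) = L²
k(35) - 1*(-4849) = 35² - 1*(-4849) = 1225 + 4849 = 6074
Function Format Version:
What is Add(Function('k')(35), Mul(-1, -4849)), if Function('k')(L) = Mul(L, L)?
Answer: 6074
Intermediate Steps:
Function('k')(L) = Pow(L, 2)
Add(Function('k')(35), Mul(-1, -4849)) = Add(Pow(35, 2), Mul(-1, -4849)) = Add(1225, 4849) = 6074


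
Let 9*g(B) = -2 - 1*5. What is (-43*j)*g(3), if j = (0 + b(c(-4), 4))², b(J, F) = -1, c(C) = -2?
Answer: 301/9 ≈ 33.444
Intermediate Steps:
g(B) = -7/9 (g(B) = (-2 - 1*5)/9 = (-2 - 5)/9 = (⅑)*(-7) = -7/9)
j = 1 (j = (0 - 1)² = (-1)² = 1)
(-43*j)*g(3) = -43*1*(-7/9) = -43*(-7/9) = 301/9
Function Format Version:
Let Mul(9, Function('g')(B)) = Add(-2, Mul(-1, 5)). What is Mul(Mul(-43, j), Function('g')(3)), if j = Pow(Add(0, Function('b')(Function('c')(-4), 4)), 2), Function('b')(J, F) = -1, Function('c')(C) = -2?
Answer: Rational(301, 9) ≈ 33.444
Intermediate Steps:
Function('g')(B) = Rational(-7, 9) (Function('g')(B) = Mul(Rational(1, 9), Add(-2, Mul(-1, 5))) = Mul(Rational(1, 9), Add(-2, -5)) = Mul(Rational(1, 9), -7) = Rational(-7, 9))
j = 1 (j = Pow(Add(0, -1), 2) = Pow(-1, 2) = 1)
Mul(Mul(-43, j), Function('g')(3)) = Mul(Mul(-43, 1), Rational(-7, 9)) = Mul(-43, Rational(-7, 9)) = Rational(301, 9)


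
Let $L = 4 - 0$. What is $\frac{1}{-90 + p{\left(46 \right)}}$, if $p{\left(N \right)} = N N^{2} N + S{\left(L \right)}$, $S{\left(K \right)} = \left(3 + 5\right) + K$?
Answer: $\frac{1}{4477378} \approx 2.2335 \cdot 10^{-7}$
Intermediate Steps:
$L = 4$ ($L = 4 + 0 = 4$)
$S{\left(K \right)} = 8 + K$
$p{\left(N \right)} = 12 + N^{4}$ ($p{\left(N \right)} = N N^{2} N + \left(8 + 4\right) = N^{3} N + 12 = N^{4} + 12 = 12 + N^{4}$)
$\frac{1}{-90 + p{\left(46 \right)}} = \frac{1}{-90 + \left(12 + 46^{4}\right)} = \frac{1}{-90 + \left(12 + 4477456\right)} = \frac{1}{-90 + 4477468} = \frac{1}{4477378}$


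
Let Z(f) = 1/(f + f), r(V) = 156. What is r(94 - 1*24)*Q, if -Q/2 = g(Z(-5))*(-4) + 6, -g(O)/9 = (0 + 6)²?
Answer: -406224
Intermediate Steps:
Z(f) = 1/(2*f)
g(O) = -324 (g(O) = -9*(0 + 6)² = -9*6² = -9*36 = -324)
Q = -2604 (Q = -2*(-324*(-4) + 6) = -2*(1296 + 6) = -2*1302 = -2604)
r(94 - 1*24)*Q = 156*(-2604) = -406224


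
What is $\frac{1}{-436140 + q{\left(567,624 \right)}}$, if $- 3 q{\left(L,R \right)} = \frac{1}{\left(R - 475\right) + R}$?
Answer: $- \frac{2319}{1011408661} \approx -2.2928 \cdot 10^{-6}$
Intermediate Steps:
$q{\left(L,R \right)} = - \frac{1}{3 \left(-475 + 2 R\right)}$ ($q{\left(L,R \right)} = - \frac{1}{3 \left(\left(R - 475\right) + R\right)} = - \frac{1}{3 \left(\left(-475 + R\right) + R\right)} = - \frac{1}{3 \left(-475 + 2 R\right)}$)
$\frac{1}{-436140 + q{\left(567,624 \right)}} = \frac{1}{-436140 - \frac{1}{-1425 + 6 \cdot 624}} = \frac{1}{-436140 - \frac{1}{-1425 + 3744}} = \frac{1}{-436140 - \frac{1}{2319}} = \frac{1}{- \frac{1011408661}{2319}} = - \frac{2319}{1011408661}$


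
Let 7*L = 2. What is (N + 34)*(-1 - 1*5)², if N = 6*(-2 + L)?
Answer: 5976/7 ≈ 853.71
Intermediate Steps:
L = 2/7 (L = (⅐)*2 = 2/7 ≈ 0.28571)
N = -72/7 (N = 6*(-2 + 2/7) = 6*(-12/7) = -72/7 ≈ -10.286)
(N + 34)*(-1 - 1*5)² = (-72/7 + 34)*(-1 - 1*5)² = 166*(-1 - 5)²/7 = (166/7)*(-6)² = (166/7)*36 = 5976/7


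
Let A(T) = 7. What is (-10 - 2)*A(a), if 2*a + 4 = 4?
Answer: -84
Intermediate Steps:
a = 0 (a = -2 + (1/2)*4 = -2 + 2 = 0)
(-10 - 2)*A(a) = (-10 - 2)*7 = -12*7 = -84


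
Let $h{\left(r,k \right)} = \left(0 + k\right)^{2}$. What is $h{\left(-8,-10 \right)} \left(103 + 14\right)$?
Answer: $11700$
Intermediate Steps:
$h{\left(r,k \right)} = k^{2}$
$h{\left(-8,-10 \right)} \left(103 + 14\right) = \left(-10\right)^{2} \left(103 + 14\right) = 100 \cdot 117 = 11700$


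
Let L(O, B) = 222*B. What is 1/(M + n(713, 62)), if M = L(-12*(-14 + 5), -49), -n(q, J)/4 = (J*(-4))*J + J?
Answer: 1/50378 ≈ 1.9850e-5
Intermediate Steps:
n(q, J) = -4*J + 16*J² (n(q, J) = -4*((J*(-4))*J + J) = -4*((-4*J)*J + J) = -4*(-4*J² + J) = -4*(J - 4*J²) = -4*J + 16*J²)
M = -10878 (M = 222*(-49) = -10878)
1/(M + n(713, 62)) = 1/(-10878 + 4*62*(-1 + 4*62)) = 1/(-10878 + 4*62*(-1 + 248)) = 1/(-10878 + 4*62*247) = 1/(-10878 + 61256) = 1/50378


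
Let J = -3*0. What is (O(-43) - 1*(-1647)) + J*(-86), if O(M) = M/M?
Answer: 1648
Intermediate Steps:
J = 0
O(M) = 1
(O(-43) - 1*(-1647)) + J*(-86) = (1 - 1*(-1647)) + 0*(-86) = (1 + 1647) + 0 = 1648 + 0 = 1648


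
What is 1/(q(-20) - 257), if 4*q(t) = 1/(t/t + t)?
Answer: -76/19533 ≈ -0.0038908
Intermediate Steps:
q(t) = 1/(4*(1 + t)) (q(t) = 1/(4*(t/t + t)) = 1/(4*(1 + t)))
1/(q(-20) - 257) = 1/(1/(4*(1 - 20)) - 257) = 1/((¼)/(-19) - 257) = 1/((¼)*(-1/19) - 257) = 1/(-1/76 - 257) = 1/(-19533/76) = -76/19533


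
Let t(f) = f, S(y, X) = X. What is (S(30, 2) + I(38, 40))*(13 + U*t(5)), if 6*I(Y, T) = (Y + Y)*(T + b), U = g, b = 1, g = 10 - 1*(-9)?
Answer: 56304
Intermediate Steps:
g = 19 (g = 10 + 9 = 19)
U = 19
I(Y, T) = Y*(1 + T)/3 (I(Y, T) = ((Y + Y)*(T + 1))/6 = ((2*Y)*(1 + T))/6 = (2*Y*(1 + T))/6 = Y*(1 + T)/3)
(S(30, 2) + I(38, 40))*(13 + U*t(5)) = (2 + (1/3)*38*(1 + 40))*(13 + 19*5) = (2 + (1/3)*38*41)*(13 + 95) = (2 + 1558/3)*108 = (1564/3)*108 = 56304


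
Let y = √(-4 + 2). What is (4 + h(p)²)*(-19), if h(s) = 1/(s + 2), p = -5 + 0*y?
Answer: -703/9 ≈ -78.111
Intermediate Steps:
y = I*√2 (y = √(-2) = I*√2 ≈ 1.4142*I)
p = -5 (p = -5 + 0*(I*√2) = -5 + 0 = -5)
h(s) = 1/(2 + s)
(4 + h(p)²)*(-19) = (4 + (1/(2 - 5))²)*(-19) = (4 + (1/(-3))²)*(-19) = (4 + (-⅓)²)*(-19) = (4 + ⅑)*(-19) = (37/9)*(-19) = -703/9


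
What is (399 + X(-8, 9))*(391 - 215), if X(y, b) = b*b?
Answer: 84480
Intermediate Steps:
X(y, b) = b²
(399 + X(-8, 9))*(391 - 215) = (399 + 9²)*(391 - 215) = (399 + 81)*176 = 480*176 = 84480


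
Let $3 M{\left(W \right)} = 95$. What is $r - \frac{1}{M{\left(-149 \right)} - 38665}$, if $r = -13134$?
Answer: $- \frac{1522230597}{115900} \approx -13134.0$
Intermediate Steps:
$M{\left(W \right)} = \frac{95}{3}$ ($M{\left(W \right)} = \frac{1}{3} \cdot 95 = \frac{95}{3}$)
$r - \frac{1}{M{\left(-149 \right)} - 38665} = -13134 - \frac{1}{\frac{95}{3} - 38665} = -13134 - \frac{1}{- \frac{115900}{3}} = -13134 - - \frac{3}{115900} = -13134 + \frac{3}{115900} = - \frac{1522230597}{115900}$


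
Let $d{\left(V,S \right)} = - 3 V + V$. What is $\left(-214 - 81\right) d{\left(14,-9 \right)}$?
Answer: $8260$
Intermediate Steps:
$d{\left(V,S \right)} = - 2 V$
$\left(-214 - 81\right) d{\left(14,-9 \right)} = \left(-214 - 81\right) \left(\left(-2\right) 14\right) = \left(-295\right) \left(-28\right) = 8260$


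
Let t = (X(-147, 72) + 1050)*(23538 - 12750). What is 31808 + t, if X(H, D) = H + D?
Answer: 10550108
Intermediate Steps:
X(H, D) = D + H
t = 10518300 (t = ((72 - 147) + 1050)*(23538 - 12750) = (-75 + 1050)*10788 = 975*10788 = 10518300)
31808 + t = 31808 + 10518300 = 10550108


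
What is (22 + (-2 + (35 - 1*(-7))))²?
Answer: 3844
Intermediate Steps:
(22 + (-2 + (35 - 1*(-7))))² = (22 + (-2 + (35 + 7)))² = (22 + (-2 + 42))² = (22 + 40)² = 62² = 3844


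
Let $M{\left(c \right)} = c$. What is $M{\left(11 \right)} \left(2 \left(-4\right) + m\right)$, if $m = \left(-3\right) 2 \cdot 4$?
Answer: $-352$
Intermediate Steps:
$m = -24$ ($m = \left(-6\right) 4 = -24$)
$M{\left(11 \right)} \left(2 \left(-4\right) + m\right) = 11 \left(2 \left(-4\right) - 24\right) = 11 \left(-8 - 24\right) = 11 \left(-32\right) = -352$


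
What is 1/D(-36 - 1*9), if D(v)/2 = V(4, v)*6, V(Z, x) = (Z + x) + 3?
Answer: -1/456 ≈ -0.0021930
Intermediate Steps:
V(Z, x) = 3 + Z + x
D(v) = 84 + 12*v (D(v) = 2*((3 + 4 + v)*6) = 2*((7 + v)*6) = 2*(42 + 6*v) = 84 + 12*v)
1/D(-36 - 1*9) = 1/(84 + 12*(-36 - 1*9)) = 1/(84 + 12*(-36 - 9)) = 1/(84 + 12*(-45)) = 1/(84 - 540) = 1/(-456) = -1/456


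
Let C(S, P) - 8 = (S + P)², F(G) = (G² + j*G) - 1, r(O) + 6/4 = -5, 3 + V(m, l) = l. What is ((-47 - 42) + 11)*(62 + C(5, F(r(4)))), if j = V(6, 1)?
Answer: -2234271/8 ≈ -2.7928e+5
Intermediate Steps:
V(m, l) = -3 + l
j = -2 (j = -3 + 1 = -2)
r(O) = -13/2 (r(O) = -3/2 - 5 = -13/2)
F(G) = -1 + G² - 2*G (F(G) = (G² - 2*G) - 1 = -1 + G² - 2*G)
C(S, P) = 8 + (P + S)² (C(S, P) = 8 + (S + P)² = 8 + (P + S)²)
((-47 - 42) + 11)*(62 + C(5, F(r(4)))) = ((-47 - 42) + 11)*(62 + (8 + ((-1 + (-13/2)² - 2*(-13/2)) + 5)²)) = (-89 + 11)*(62 + (8 + ((-1 + 169/4 + 13) + 5)²)) = -78*(62 + (8 + (217/4 + 5)²)) = -78*(62 + (8 + (237/4)²)) = -78*(62 + (8 + 56169/16)) = -78*(62 + 56297/16) = -78*57289/16 = -2234271/8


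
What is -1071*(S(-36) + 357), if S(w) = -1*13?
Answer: -368424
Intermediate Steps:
S(w) = -13
-1071*(S(-36) + 357) = -1071*(-13 + 357) = -1071*344 = -368424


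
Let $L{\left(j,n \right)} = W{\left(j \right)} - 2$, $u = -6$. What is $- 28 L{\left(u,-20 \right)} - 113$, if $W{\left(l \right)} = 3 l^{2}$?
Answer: $-3081$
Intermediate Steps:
$L{\left(j,n \right)} = -2 + 3 j^{2}$ ($L{\left(j,n \right)} = 3 j^{2} - 2 = -2 + 3 j^{2}$)
$- 28 L{\left(u,-20 \right)} - 113 = - 28 \left(-2 + 3 \left(-6\right)^{2}\right) - 113 = - 28 \left(-2 + 3 \cdot 36\right) - 113 = - 28 \left(-2 + 108\right) - 113 = \left(-28\right) 106 - 113 = -2968 - 113 = -3081$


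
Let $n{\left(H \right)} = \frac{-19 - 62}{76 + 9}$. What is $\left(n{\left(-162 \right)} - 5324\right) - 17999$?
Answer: $- \frac{1982536}{85} \approx -23324.0$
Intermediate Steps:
$n{\left(H \right)} = - \frac{81}{85}$
$\left(n{\left(-162 \right)} - 5324\right) - 17999 = \left(- \frac{81}{85} - 5324\right) - 17999 = - \frac{452621}{85} - 17999 = - \frac{1982536}{85}$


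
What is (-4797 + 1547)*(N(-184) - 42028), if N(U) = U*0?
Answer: 136591000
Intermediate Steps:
N(U) = 0
(-4797 + 1547)*(N(-184) - 42028) = (-4797 + 1547)*(0 - 42028) = -3250*(-42028) = 136591000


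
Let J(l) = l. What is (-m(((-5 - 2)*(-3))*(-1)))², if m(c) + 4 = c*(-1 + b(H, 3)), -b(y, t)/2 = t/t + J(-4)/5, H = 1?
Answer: 16129/25 ≈ 645.16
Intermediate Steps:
b(y, t) = -⅖ (b(y, t) = -2*(t/t - 4/5) = -2*(1 - 4*⅕) = -2*(1 - ⅘) = -2*⅕ = -⅖)
m(c) = -4 - 7*c/5 (m(c) = -4 + c*(-1 - ⅖) = -4 + c*(-7/5) = -4 - 7*c/5)
(-m(((-5 - 2)*(-3))*(-1)))² = (-(-4 - 7*(-5 - 2)*(-3)*(-1)/5))² = (-(-4 - 7*(-7*(-3))*(-1)/5))² = (-(-4 - 147*(-1)/5))² = (-(-4 - 7/5*(-21)))² = (-(-4 + 147/5))² = (-1*127/5)² = (-127/5)² = 16129/25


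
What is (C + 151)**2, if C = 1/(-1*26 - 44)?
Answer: 111703761/4900 ≈ 22797.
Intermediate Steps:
C = -1/70 (C = 1/(-26 - 44) = 1/(-70) = -1/70 ≈ -0.014286)
(C + 151)**2 = (-1/70 + 151)**2 = (10569/70)**2 = 111703761/4900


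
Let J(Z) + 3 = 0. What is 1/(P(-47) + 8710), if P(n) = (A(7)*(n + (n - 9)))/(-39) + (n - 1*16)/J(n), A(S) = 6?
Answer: 13/113709 ≈ 0.00011433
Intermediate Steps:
J(Z) = -3 (J(Z) = -3 + 0 = -3)
P(n) = 262/39 - 25*n/39 (P(n) = (6*(n + (n - 9)))/(-39) + (n - 1*16)/(-3) = (6*(n + (-9 + n)))*(-1/39) + (n - 16)*(-1/3) = (6*(-9 + 2*n))*(-1/39) + (-16 + n)*(-1/3) = (-54 + 12*n)*(-1/39) + (16/3 - n/3) = (18/13 - 4*n/13) + (16/3 - n/3) = 262/39 - 25*n/39)
1/(P(-47) + 8710) = 1/((262/39 - 25/39*(-47)) + 8710) = 1/((262/39 + 1175/39) + 8710) = 1/(479/13 + 8710) = 1/(113709/13) = 13/113709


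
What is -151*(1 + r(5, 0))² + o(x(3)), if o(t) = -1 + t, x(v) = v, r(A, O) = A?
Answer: -5434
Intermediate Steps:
-151*(1 + r(5, 0))² + o(x(3)) = -151*(1 + 5)² + (-1 + 3) = -151*6² + 2 = -151*36 + 2 = -5436 + 2 = -5434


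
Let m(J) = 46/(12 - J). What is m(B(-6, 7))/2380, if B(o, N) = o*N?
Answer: 23/64260 ≈ 0.00035792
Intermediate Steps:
B(o, N) = N*o
m(B(-6, 7))/2380 = -46/(-12 + 7*(-6))/2380 = -46/(-12 - 42)*(1/2380) = -46/(-54)*(1/2380) = -46*(-1/54)*(1/2380) = (23/27)*(1/2380) = 23/64260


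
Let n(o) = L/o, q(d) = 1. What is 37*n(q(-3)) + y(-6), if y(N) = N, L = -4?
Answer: -154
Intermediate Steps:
n(o) = -4/o
37*n(q(-3)) + y(-6) = 37*(-4/1) - 6 = 37*(-4*1) - 6 = 37*(-4) - 6 = -148 - 6 = -154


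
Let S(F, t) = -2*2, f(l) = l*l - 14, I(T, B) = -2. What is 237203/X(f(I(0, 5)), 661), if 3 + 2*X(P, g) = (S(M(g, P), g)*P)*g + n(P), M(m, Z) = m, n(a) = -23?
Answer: 237203/13207 ≈ 17.960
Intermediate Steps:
f(l) = -14 + l² (f(l) = l² - 14 = -14 + l²)
S(F, t) = -4
X(P, g) = -13 - 2*P*g (X(P, g) = -3/2 + ((-4*P)*g - 23)/2 = -3/2 + (-4*P*g - 23)/2 = -3/2 + (-23 - 4*P*g)/2 = -3/2 + (-23/2 - 2*P*g) = -13 - 2*P*g)
237203/X(f(I(0, 5)), 661) = 237203/(-13 - 2*(-14 + (-2)²)*661) = 237203/(-13 - 2*(-14 + 4)*661) = 237203/(-13 - 2*(-10)*661) = 237203/(-13 + 13220) = 237203/13207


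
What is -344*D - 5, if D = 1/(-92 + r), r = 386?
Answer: -907/147 ≈ -6.1701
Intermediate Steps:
D = 1/294 (D = 1/(-92 + 386) = 1/294 ≈ 0.0034014)
-344*D - 5 = -344*1/294 - 5 = -172/147 - 5 = -907/147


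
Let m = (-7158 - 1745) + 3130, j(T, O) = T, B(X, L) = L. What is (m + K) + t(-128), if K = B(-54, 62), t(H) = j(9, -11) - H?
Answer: -5574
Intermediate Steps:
t(H) = 9 - H
m = -5773 (m = -8903 + 3130 = -5773)
K = 62
(m + K) + t(-128) = (-5773 + 62) + (9 - 1*(-128)) = -5711 + (9 + 128) = -5711 + 137 = -5574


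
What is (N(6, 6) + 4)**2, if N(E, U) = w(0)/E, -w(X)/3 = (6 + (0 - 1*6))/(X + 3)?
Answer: 16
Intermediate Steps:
w(X) = 0 (w(X) = -3*(6 + (0 - 1*6))/(X + 3) = -3*(6 + (0 - 6))/(3 + X) = -3*(6 - 6)/(3 + X) = -0/(3 + X) = -3*0 = 0)
N(E, U) = 0 (N(E, U) = 0/E = 0)
(N(6, 6) + 4)**2 = (0 + 4)**2 = 4**2 = 16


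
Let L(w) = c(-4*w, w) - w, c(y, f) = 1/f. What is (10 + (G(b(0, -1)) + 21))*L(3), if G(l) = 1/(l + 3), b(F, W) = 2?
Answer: -416/5 ≈ -83.200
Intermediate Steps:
G(l) = 1/(3 + l)
L(w) = 1/w - w
(10 + (G(b(0, -1)) + 21))*L(3) = (10 + (1/(3 + 2) + 21))*(1/3 - 1*3) = (10 + (1/5 + 21))*(⅓ - 3) = (10 + (⅕ + 21))*(-8/3) = (10 + 106/5)*(-8/3) = (156/5)*(-8/3) = -416/5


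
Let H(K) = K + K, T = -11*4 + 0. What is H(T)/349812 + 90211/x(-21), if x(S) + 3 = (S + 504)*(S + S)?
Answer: -2629889647/591444639 ≈ -4.4465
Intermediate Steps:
x(S) = -3 + 2*S*(504 + S) (x(S) = -3 + (S + 504)*(S + S) = -3 + (504 + S)*(2*S) = -3 + 2*S*(504 + S))
T = -44 (T = -44 + 0 = -44)
H(K) = 2*K
H(T)/349812 + 90211/x(-21) = (2*(-44))/349812 + 90211/(-3 + 2*(-21)² + 1008*(-21)) = -88*1/349812 + 90211/(-3 + 2*441 - 21168) = -22/87453 + 90211/(-3 + 882 - 21168) = -22/87453 + 90211/(-20289) = -22/87453 + 90211*(-1/20289) = -22/87453 - 90211/20289 = -2629889647/591444639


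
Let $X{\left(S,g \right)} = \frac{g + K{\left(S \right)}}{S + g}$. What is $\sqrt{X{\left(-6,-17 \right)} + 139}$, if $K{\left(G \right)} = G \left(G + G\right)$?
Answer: $\frac{\sqrt{72266}}{23} \approx 11.688$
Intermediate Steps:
$K{\left(G \right)} = 2 G^{2}$ ($K{\left(G \right)} = G 2 G = 2 G^{2}$)
$X{\left(S,g \right)} = \frac{g + 2 S^{2}}{S + g}$
$\sqrt{X{\left(-6,-17 \right)} + 139} = \sqrt{\frac{-17 + 2 \left(-6\right)^{2}}{-6 - 17} + 139} = \sqrt{\frac{-17 + 2 \cdot 36}{-23} + 139} = \sqrt{- \frac{-17 + 72}{23} + 139} = \sqrt{\left(- \frac{1}{23}\right) 55 + 139} = \sqrt{- \frac{55}{23} + 139} = \sqrt{\frac{3142}{23}} = \frac{\sqrt{72266}}{23}$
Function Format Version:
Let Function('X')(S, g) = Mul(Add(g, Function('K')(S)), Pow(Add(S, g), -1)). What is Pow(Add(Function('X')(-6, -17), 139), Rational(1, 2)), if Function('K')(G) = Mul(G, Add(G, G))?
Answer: Mul(Rational(1, 23), Pow(72266, Rational(1, 2))) ≈ 11.688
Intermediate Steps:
Function('K')(G) = Mul(2, Pow(G, 2)) (Function('K')(G) = Mul(G, Mul(2, G)) = Mul(2, Pow(G, 2)))
Function('X')(S, g) = Mul(Pow(Add(S, g), -1), Add(g, Mul(2, Pow(S, 2)))) (Function('X')(S, g) = Mul(Add(g, Mul(2, Pow(S, 2))), Pow(Add(S, g), -1)) = Mul(Pow(Add(S, g), -1), Add(g, Mul(2, Pow(S, 2)))))
Pow(Add(Function('X')(-6, -17), 139), Rational(1, 2)) = Pow(Add(Mul(Pow(Add(-6, -17), -1), Add(-17, Mul(2, Pow(-6, 2)))), 139), Rational(1, 2)) = Pow(Add(Mul(Pow(-23, -1), Add(-17, Mul(2, 36))), 139), Rational(1, 2)) = Pow(Add(Mul(Rational(-1, 23), Add(-17, 72)), 139), Rational(1, 2)) = Pow(Add(Mul(Rational(-1, 23), 55), 139), Rational(1, 2)) = Pow(Add(Rational(-55, 23), 139), Rational(1, 2)) = Pow(Rational(3142, 23), Rational(1, 2)) = Mul(Rational(1, 23), Pow(72266, Rational(1, 2)))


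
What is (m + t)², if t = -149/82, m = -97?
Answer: 65658609/6724 ≈ 9764.8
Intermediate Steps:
t = -149/82 (t = -149*1/82 = -149/82 ≈ -1.8171)
(m + t)² = (-97 - 149/82)² = (-8103/82)² = 65658609/6724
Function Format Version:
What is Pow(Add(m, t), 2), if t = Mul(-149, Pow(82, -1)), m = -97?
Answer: Rational(65658609, 6724) ≈ 9764.8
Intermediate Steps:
t = Rational(-149, 82) (t = Mul(-149, Rational(1, 82)) = Rational(-149, 82) ≈ -1.8171)
Pow(Add(m, t), 2) = Pow(Add(-97, Rational(-149, 82)), 2) = Pow(Rational(-8103, 82), 2) = Rational(65658609, 6724)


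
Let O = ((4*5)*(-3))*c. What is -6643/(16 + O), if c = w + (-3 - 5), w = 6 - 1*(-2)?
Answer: -6643/16 ≈ -415.19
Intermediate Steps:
w = 8 (w = 6 + 2 = 8)
c = 0 (c = 8 + (-3 - 5) = 8 - 8 = 0)
O = 0 (O = ((4*5)*(-3))*0 = (20*(-3))*0 = -60*0 = 0)
-6643/(16 + O) = -6643/(16 + 0) = -6643/16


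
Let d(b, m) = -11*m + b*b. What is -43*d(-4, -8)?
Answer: -4472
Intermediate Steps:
d(b, m) = b**2 - 11*m (d(b, m) = -11*m + b**2 = b**2 - 11*m)
-43*d(-4, -8) = -43*((-4)**2 - 11*(-8)) = -43*(16 + 88) = -43*104 = -4472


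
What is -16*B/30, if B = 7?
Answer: -56/15 ≈ -3.7333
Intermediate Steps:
-16*B/30 = -112/30 = -16*7/30 = -56/15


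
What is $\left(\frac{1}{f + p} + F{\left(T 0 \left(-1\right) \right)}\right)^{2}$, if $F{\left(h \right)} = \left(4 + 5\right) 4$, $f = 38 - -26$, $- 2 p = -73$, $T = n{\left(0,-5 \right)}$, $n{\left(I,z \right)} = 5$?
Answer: $\frac{52388644}{40401} \approx 1296.7$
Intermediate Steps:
$T = 5$
$p = \frac{73}{2}$ ($p = \left(- \frac{1}{2}\right) \left(-73\right) = \frac{73}{2} \approx 36.5$)
$f = 64$ ($f = 38 + 26 = 64$)
$F{\left(h \right)} = 36$ ($F{\left(h \right)} = 9 \cdot 4 = 36$)
$\left(\frac{1}{f + p} + F{\left(T 0 \left(-1\right) \right)}\right)^{2} = \left(\frac{1}{64 + \frac{73}{2}} + 36\right)^{2} = \left(\frac{1}{\frac{201}{2}} + 36\right)^{2} = \left(\frac{2}{201} + 36\right)^{2} = \left(\frac{7238}{201}\right)^{2} = \frac{52388644}{40401}$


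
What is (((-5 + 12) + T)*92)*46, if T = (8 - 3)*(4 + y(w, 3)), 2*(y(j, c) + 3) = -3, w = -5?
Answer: 19044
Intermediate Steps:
y(j, c) = -9/2 (y(j, c) = -3 + (1/2)*(-3) = -3 - 3/2 = -9/2)
T = -5/2 (T = (8 - 3)*(4 - 9/2) = 5*(-1/2) = -5/2 ≈ -2.5000)
(((-5 + 12) + T)*92)*46 = (((-5 + 12) - 5/2)*92)*46 = ((7 - 5/2)*92)*46 = ((9/2)*92)*46 = 414*46 = 19044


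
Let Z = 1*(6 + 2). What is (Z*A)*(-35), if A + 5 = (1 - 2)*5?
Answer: 2800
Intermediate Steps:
A = -10 (A = -5 + (1 - 2)*5 = -5 - 1*5 = -5 - 5 = -10)
Z = 8 (Z = 1*8 = 8)
(Z*A)*(-35) = (8*(-10))*(-35) = -80*(-35) = 2800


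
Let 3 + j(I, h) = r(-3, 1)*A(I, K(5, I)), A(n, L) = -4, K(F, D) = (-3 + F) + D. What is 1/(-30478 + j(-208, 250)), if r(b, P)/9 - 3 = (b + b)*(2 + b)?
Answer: -1/30805 ≈ -3.2462e-5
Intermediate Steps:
K(F, D) = -3 + D + F
r(b, P) = 27 + 18*b*(2 + b) (r(b, P) = 27 + 9*((b + b)*(2 + b)) = 27 + 9*((2*b)*(2 + b)) = 27 + 9*(2*b*(2 + b)) = 27 + 18*b*(2 + b))
j(I, h) = -327 (j(I, h) = -3 + (27 + 18*(-3)² + 36*(-3))*(-4) = -3 + (27 + 18*9 - 108)*(-4) = -3 + (27 + 162 - 108)*(-4) = -3 + 81*(-4) = -3 - 324 = -327)
1/(-30478 + j(-208, 250)) = 1/(-30478 - 327) = 1/(-30805) = -1/30805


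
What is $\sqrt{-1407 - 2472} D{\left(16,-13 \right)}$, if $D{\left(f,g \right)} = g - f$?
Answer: $- 87 i \sqrt{431} \approx - 1806.2 i$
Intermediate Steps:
$\sqrt{-1407 - 2472} D{\left(16,-13 \right)} = \sqrt{-1407 - 2472} \left(-13 - 16\right) = \sqrt{-3879} \left(-13 - 16\right) = 3 i \sqrt{431} \left(-29\right) = - 87 i \sqrt{431}$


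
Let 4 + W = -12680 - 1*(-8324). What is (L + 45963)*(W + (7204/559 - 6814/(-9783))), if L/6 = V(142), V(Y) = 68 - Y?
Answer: -360650574767026/1822899 ≈ -1.9784e+8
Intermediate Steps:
L = -444 (L = 6*(68 - 1*142) = 6*(68 - 142) = 6*(-74) = -444)
W = -4360 (W = -4 + (-12680 - 1*(-8324)) = -4 + (-12680 + 8324) = -4 - 4356 = -4360)
(L + 45963)*(W + (7204/559 - 6814/(-9783))) = (-444 + 45963)*(-4360 + (7204/559 - 6814/(-9783))) = 45519*(-4360 + (7204*(1/559) - 6814*(-1/9783))) = 45519*(-4360 + (7204/559 + 6814/9783)) = 45519*(-4360 + 74285758/5468697) = 45519*(-23769233162/5468697) = -360650574767026/1822899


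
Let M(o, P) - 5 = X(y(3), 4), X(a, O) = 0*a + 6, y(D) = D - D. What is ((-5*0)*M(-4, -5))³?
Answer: 0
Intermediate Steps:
y(D) = 0
X(a, O) = 6 (X(a, O) = 0 + 6 = 6)
M(o, P) = 11 (M(o, P) = 5 + 6 = 11)
((-5*0)*M(-4, -5))³ = (-5*0*11)³ = (0*11)³ = 0³ = 0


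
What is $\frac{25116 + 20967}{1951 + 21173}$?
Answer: $\frac{15361}{7708} \approx 1.9929$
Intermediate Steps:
$\frac{25116 + 20967}{1951 + 21173} = \frac{46083}{23124} = 46083 \cdot \frac{1}{23124} = \frac{15361}{7708}$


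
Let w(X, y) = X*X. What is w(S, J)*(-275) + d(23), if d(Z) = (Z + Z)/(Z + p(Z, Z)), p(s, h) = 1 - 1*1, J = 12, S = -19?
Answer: -99273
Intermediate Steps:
p(s, h) = 0 (p(s, h) = 1 - 1 = 0)
d(Z) = 2 (d(Z) = (Z + Z)/(Z + 0) = (2*Z)/Z = 2)
w(X, y) = X²
w(S, J)*(-275) + d(23) = (-19)²*(-275) + 2 = 361*(-275) + 2 = -99275 + 2 = -99273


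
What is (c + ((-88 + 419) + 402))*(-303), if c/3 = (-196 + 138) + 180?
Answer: -332997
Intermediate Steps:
c = 366 (c = 3*((-196 + 138) + 180) = 3*(-58 + 180) = 3*122 = 366)
(c + ((-88 + 419) + 402))*(-303) = (366 + ((-88 + 419) + 402))*(-303) = (366 + (331 + 402))*(-303) = (366 + 733)*(-303) = 1099*(-303) = -332997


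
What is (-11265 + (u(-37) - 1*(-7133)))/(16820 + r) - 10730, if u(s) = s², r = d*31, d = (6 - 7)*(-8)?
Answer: -183142403/17068 ≈ -10730.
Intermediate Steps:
d = 8 (d = -1*(-8) = 8)
r = 248 (r = 8*31 = 248)
(-11265 + (u(-37) - 1*(-7133)))/(16820 + r) - 10730 = (-11265 + ((-37)² - 1*(-7133)))/(16820 + 248) - 10730 = (-11265 + (1369 + 7133))/17068 - 10730 = (-11265 + 8502)*(1/17068) - 10730 = -2763*1/17068 - 10730 = -2763/17068 - 10730 = -183142403/17068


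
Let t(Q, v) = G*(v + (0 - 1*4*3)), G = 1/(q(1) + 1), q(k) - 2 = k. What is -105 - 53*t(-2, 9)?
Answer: -261/4 ≈ -65.250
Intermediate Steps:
q(k) = 2 + k
G = 1/4 (G = 1/((2 + 1) + 1) = 1/(3 + 1) = 1/4 ≈ 0.25000)
t(Q, v) = -3 + v/4 (t(Q, v) = (v + (0 - 1*4*3))/4 = (v + (0 - 4*3))/4 = (v + (0 - 12))/4 = (v - 12)/4 = (-12 + v)/4 = -3 + v/4)
-105 - 53*t(-2, 9) = -105 - 53*(-3 + (1/4)*9) = -105 - 53*(-3 + 9/4) = -105 - 53*(-3/4) = -105 + 159/4 = -261/4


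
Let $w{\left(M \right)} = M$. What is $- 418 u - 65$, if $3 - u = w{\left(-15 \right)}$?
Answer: $-7589$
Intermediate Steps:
$u = 18$ ($u = 3 - -15 = 3 + 15 = 18$)
$- 418 u - 65 = \left(-418\right) 18 - 65 = -7524 - 65 = -7589$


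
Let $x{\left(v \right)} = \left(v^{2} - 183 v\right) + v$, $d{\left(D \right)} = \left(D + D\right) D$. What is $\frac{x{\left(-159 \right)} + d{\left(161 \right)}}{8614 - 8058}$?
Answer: $\frac{106061}{556} \approx 190.76$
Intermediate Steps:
$d{\left(D \right)} = 2 D^{2}$ ($d{\left(D \right)} = 2 D D = 2 D^{2}$)
$x{\left(v \right)} = v^{2} - 182 v$
$\frac{x{\left(-159 \right)} + d{\left(161 \right)}}{8614 - 8058} = \frac{- 159 \left(-182 - 159\right) + 2 \cdot 161^{2}}{8614 - 8058} = \frac{\left(-159\right) \left(-341\right) + 2 \cdot 25921}{556} = \left(54219 + 51842\right) \frac{1}{556} = 106061 \cdot \frac{1}{556} = \frac{106061}{556}$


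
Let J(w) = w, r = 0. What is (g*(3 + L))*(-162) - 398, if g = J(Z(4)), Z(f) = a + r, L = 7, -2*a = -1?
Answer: -1208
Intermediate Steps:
a = 1/2 (a = -1/2*(-1) = 1/2 ≈ 0.50000)
Z(f) = 1/2 (Z(f) = 1/2 + 0 = 1/2)
g = 1/2 ≈ 0.50000
(g*(3 + L))*(-162) - 398 = ((3 + 7)/2)*(-162) - 398 = ((1/2)*10)*(-162) - 398 = 5*(-162) - 398 = -810 - 398 = -1208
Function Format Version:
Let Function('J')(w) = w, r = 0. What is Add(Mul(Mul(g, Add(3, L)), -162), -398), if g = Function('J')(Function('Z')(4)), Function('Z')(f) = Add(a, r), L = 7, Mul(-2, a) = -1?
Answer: -1208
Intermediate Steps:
a = Rational(1, 2) (a = Mul(Rational(-1, 2), -1) = Rational(1, 2) ≈ 0.50000)
Function('Z')(f) = Rational(1, 2) (Function('Z')(f) = Add(Rational(1, 2), 0) = Rational(1, 2))
g = Rational(1, 2) ≈ 0.50000
Add(Mul(Mul(g, Add(3, L)), -162), -398) = Add(Mul(Mul(Rational(1, 2), Add(3, 7)), -162), -398) = Add(Mul(Mul(Rational(1, 2), 10), -162), -398) = Add(Mul(5, -162), -398) = Add(-810, -398) = -1208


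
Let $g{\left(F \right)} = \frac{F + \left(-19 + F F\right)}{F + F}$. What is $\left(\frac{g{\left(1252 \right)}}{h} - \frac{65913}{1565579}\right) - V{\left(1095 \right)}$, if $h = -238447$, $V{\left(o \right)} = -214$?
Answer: $\frac{199997315037581261}{934762269995752} \approx 213.96$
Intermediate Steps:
$g{\left(F \right)} = \frac{-19 + F + F^{2}}{2 F}$ ($g{\left(F \right)} = \frac{F + \left(-19 + F^{2}\right)}{2 F} = \left(-19 + F + F^{2}\right) \frac{1}{2 F} = \frac{-19 + F + F^{2}}{2 F}$)
$\left(\frac{g{\left(1252 \right)}}{h} - \frac{65913}{1565579}\right) - V{\left(1095 \right)} = \left(\frac{\frac{1}{2} \cdot \frac{1}{1252} \left(-19 + 1252 \left(1 + 1252\right)\right)}{-238447} - \frac{65913}{1565579}\right) - -214 = \left(\frac{1}{2} \cdot \frac{1}{1252} \left(-19 + 1252 \cdot 1253\right) \left(- \frac{1}{238447}\right) - \frac{65913}{1565579}\right) + 214 = \left(\frac{1}{2} \cdot \frac{1}{1252} \left(-19 + 1568756\right) \left(- \frac{1}{238447}\right) - \frac{65913}{1565579}\right) + 214 = \left(\frac{1}{2} \cdot \frac{1}{1252} \cdot 1568737 \left(- \frac{1}{238447}\right) - \frac{65913}{1565579}\right) + 214 = \left(\frac{1568737}{2504} \left(- \frac{1}{238447}\right) - \frac{65913}{1565579}\right) + 214 = \left(- \frac{1568737}{597071288} - \frac{65913}{1565579}\right) + 214 = - \frac{41810741509667}{934762269995752} + 214 = \frac{199997315037581261}{934762269995752}$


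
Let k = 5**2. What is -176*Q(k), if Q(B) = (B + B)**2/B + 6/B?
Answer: -441056/25 ≈ -17642.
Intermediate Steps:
k = 25
Q(B) = 4*B + 6/B (Q(B) = (2*B)**2/B + 6/B = (4*B**2)/B + 6/B = 4*B + 6/B)
-176*Q(k) = -176*(4*25 + 6/25) = -176*(100 + 6*(1/25)) = -176*(100 + 6/25) = -176*2506/25 = -441056/25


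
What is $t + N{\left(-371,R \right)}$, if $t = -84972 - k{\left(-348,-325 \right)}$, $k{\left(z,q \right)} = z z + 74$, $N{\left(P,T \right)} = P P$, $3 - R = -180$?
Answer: $-68509$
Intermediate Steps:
$R = 183$ ($R = 3 - -180 = 3 + 180 = 183$)
$N{\left(P,T \right)} = P^{2}$
$k{\left(z,q \right)} = 74 + z^{2}$ ($k{\left(z,q \right)} = z^{2} + 74 = 74 + z^{2}$)
$t = -206150$ ($t = -84972 - \left(74 + \left(-348\right)^{2}\right) = -84972 - \left(74 + 121104\right) = -84972 - 121178 = -206150$)
$t + N{\left(-371,R \right)} = -206150 + \left(-371\right)^{2} = -206150 + 137641 = -68509$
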